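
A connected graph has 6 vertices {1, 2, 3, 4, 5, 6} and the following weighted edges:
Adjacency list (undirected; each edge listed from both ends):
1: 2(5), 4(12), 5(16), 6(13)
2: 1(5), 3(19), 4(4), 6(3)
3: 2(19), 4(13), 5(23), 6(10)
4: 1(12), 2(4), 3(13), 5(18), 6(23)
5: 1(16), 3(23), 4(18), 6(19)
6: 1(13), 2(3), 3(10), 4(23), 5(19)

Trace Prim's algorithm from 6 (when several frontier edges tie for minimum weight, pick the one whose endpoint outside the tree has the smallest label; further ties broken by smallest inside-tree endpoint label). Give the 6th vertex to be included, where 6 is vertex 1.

Grow the tree from 6 using Prim:
Step 1: frontier [2—6 3, 3—6 10, 1—6 13, 5—6 19, 4—6 23] → take 2—6 (3); add 2.
Step 2: frontier [2—4 4, 1—2 5, 2—3 19, 3—6 10, 1—6 13, 5—6 19, 4—6 23] → take 2—4 (4); add 4.
Step 3: frontier [1—2 5, 2—3 19, 1—4 12, 3—4 13, 4—5 18, 3—6 10, 1—6 13, 5—6 19] → take 1—2 (5); add 1.
Step 4: frontier [1—5 16, 2—3 19, 3—4 13, 4—5 18, 3—6 10, 5—6 19] → take 3—6 (10); add 3.
Step 5: frontier [1—5 16, 3—5 23, 4—5 18, 5—6 19] → take 1—5 (16); add 5.
Vertex order: 6, 2, 4, 1, 3, 5. The 6th vertex is 5.

5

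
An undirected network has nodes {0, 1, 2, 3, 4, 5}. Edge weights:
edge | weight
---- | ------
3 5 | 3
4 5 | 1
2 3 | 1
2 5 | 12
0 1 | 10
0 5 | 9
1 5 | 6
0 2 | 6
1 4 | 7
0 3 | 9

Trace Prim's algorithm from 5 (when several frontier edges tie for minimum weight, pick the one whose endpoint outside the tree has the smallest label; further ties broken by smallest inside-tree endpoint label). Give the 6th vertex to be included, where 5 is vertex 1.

1

Prim, starting at 5.
Step 1: frontier [4 5 1, 3 5 3, 1 5 6, 0 5 9, 2 5 12] → take 4 5 (1); add 4.
Step 2: frontier [1 4 7, 3 5 3, 1 5 6, 0 5 9, 2 5 12] → take 3 5 (3); add 3.
Step 3: frontier [2 3 1, 0 3 9, 1 4 7, 1 5 6, 0 5 9, 2 5 12] → take 2 3 (1); add 2.
Step 4: frontier [0 2 6, 0 3 9, 1 4 7, 1 5 6, 0 5 9] → take 0 2 (6); add 0.
Step 5: frontier [0 1 10, 1 4 7, 1 5 6] → take 1 5 (6); add 1.
Vertex order: 5, 4, 3, 2, 0, 1. The 6th vertex is 1.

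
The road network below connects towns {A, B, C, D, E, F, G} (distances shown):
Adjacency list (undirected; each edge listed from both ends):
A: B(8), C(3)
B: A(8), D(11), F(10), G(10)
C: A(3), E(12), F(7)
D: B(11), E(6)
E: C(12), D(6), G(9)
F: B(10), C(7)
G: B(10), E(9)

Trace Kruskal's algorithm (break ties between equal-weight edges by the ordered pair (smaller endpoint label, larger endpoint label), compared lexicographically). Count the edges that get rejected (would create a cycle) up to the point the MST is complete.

Kruskal's algorithm — process edges by increasing weight (ties by edge label):
A—C (3): add — endpoints in different components.
D—E (6): add — endpoints in different components.
C—F (7): add — endpoints in different components.
A—B (8): add — endpoints in different components.
E—G (9): add — endpoints in different components.
B—F (10): skip — B and F already connected.
B—G (10): add — endpoints in different components.
Edges rejected before the tree was complete: 1.

1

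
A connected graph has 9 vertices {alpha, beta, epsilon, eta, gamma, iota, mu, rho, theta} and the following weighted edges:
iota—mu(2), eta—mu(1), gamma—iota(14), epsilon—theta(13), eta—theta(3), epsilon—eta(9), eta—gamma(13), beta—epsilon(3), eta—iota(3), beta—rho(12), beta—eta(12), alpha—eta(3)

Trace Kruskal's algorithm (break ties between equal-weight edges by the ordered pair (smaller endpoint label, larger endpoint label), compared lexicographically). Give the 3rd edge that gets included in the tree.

Kruskal's algorithm — process edges by increasing weight (ties by edge label):
eta—mu (1): add — endpoints in different components.
iota—mu (2): add — endpoints in different components.
alpha—eta (3): add — endpoints in different components.
beta—epsilon (3): add — endpoints in different components.
eta—iota (3): skip — iota and eta already connected.
eta—theta (3): add — endpoints in different components.
epsilon—eta (9): add — endpoints in different components.
beta—eta (12): skip — beta and eta already connected.
beta—rho (12): add — endpoints in different components.
epsilon—theta (13): skip — epsilon and theta already connected.
eta—gamma (13): add — endpoints in different components.
The 3rd edge added is alpha—eta.

alpha-eta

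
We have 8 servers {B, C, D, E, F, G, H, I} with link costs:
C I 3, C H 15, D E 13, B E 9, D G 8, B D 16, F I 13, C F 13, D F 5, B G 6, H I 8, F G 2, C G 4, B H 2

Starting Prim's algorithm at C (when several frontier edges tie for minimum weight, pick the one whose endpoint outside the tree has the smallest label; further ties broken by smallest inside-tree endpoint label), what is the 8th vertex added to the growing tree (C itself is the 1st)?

Prim's algorithm from C:
Step 1: cheapest edge leaving the tree is C I (3); add I.
Step 2: cheapest edge leaving the tree is C G (4); add G.
Step 3: cheapest edge leaving the tree is F G (2); add F.
Step 4: cheapest edge leaving the tree is D F (5); add D.
Step 5: cheapest edge leaving the tree is B G (6); add B.
Step 6: cheapest edge leaving the tree is B H (2); add H.
Step 7: cheapest edge leaving the tree is B E (9); add E.
Vertex order: C, I, G, F, D, B, H, E. The 8th vertex is E.

E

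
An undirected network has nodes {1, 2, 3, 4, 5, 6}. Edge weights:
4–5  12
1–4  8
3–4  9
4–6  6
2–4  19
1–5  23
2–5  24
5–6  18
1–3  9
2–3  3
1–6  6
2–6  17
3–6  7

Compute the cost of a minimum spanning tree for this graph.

Kruskal's algorithm — process edges by increasing weight (ties by edge label):
2–3 (3): add. Components now {1} {2,3} {4} {5} {6}
1–6 (6): add. Components now {1,6} {2,3} {4} {5}
4–6 (6): add. Components now {1,4,6} {2,3} {5}
3–6 (7): add. Components now {1,2,3,4,6} {5}
1–4 (8): skip — 1 and 4 already connected.
1–3 (9): skip — 1 and 3 already connected.
3–4 (9): skip — 3 and 4 already connected.
4–5 (12): add. Components now {1,2,3,4,5,6}
MST edges: 2–3, 1–6, 4–6, 3–6, 4–5; total weight 3+6+6+7+12 = 34.

34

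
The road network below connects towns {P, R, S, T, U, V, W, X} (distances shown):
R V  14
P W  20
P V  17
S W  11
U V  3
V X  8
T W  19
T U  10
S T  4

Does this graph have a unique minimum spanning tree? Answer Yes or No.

Kruskal's algorithm — process edges by increasing weight (ties by edge label):
U V (3): add — endpoints in different components.
S T (4): add — endpoints in different components.
V X (8): add — endpoints in different components.
T U (10): add — endpoints in different components.
S W (11): add — endpoints in different components.
R V (14): add — endpoints in different components.
P V (17): add — endpoints in different components.
Every non-tree edge has weight strictly greater than the heaviest edge on the tree path between its endpoints, so the MST is unique.

Yes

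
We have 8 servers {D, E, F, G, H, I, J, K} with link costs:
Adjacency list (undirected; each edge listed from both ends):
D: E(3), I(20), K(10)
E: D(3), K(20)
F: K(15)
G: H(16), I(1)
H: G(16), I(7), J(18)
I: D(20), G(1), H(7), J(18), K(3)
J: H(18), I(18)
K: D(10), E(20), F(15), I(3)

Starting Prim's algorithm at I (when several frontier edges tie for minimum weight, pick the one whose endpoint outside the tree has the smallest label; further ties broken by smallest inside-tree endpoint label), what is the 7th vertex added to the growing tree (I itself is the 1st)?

F

Prim's algorithm from I:
Step 1: cheapest edge leaving the tree is G-I (1); add G.
Step 2: cheapest edge leaving the tree is I-K (3); add K.
Step 3: cheapest edge leaving the tree is H-I (7); add H.
Step 4: cheapest edge leaving the tree is D-K (10); add D.
Step 5: cheapest edge leaving the tree is D-E (3); add E.
Step 6: cheapest edge leaving the tree is F-K (15); add F.
Step 7: cheapest edge leaving the tree is H-J (18); add J.
Vertex order: I, G, K, H, D, E, F, J. The 7th vertex is F.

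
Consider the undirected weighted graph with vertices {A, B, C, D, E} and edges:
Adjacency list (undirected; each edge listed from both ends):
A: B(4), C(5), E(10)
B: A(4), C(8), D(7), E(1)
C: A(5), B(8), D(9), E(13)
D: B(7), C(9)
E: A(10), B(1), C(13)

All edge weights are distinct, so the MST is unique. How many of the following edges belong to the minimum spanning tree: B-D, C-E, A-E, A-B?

Sort edges by weight, then run Kruskal:
B-E (1): add — endpoints in different components.
A-B (4): add — endpoints in different components.
A-C (5): add — endpoints in different components.
B-D (7): add — endpoints in different components.
MST edge set: {B-E, A-B, A-C, B-D}.
Of the listed edges, {B-D, A-B} are in the MST → 2.

2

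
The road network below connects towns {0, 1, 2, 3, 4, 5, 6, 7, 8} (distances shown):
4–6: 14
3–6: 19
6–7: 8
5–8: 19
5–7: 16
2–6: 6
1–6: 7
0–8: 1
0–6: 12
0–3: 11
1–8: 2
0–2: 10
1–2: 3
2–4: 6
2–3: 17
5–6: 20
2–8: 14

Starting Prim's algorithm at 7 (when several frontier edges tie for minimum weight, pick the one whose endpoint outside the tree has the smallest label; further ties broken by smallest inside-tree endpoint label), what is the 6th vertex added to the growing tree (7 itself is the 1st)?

0

Grow the tree from 7 using Prim:
Step 1: cheapest edge leaving the tree is 6–7 (8); add 6.
Step 2: cheapest edge leaving the tree is 2–6 (6); add 2.
Step 3: cheapest edge leaving the tree is 1–2 (3); add 1.
Step 4: cheapest edge leaving the tree is 1–8 (2); add 8.
Step 5: cheapest edge leaving the tree is 0–8 (1); add 0.
Step 6: cheapest edge leaving the tree is 2–4 (6); add 4.
Step 7: cheapest edge leaving the tree is 0–3 (11); add 3.
Step 8: cheapest edge leaving the tree is 5–7 (16); add 5.
Vertex order: 7, 6, 2, 1, 8, 0, 4, 3, 5. The 6th vertex is 0.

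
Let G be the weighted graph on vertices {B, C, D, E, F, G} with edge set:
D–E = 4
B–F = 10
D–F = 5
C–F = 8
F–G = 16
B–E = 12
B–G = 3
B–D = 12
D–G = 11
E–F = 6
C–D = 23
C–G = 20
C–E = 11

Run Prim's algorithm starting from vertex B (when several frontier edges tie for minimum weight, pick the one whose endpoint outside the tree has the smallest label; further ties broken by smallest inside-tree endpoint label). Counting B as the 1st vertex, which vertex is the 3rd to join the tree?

Prim, starting at B.
Step 1: cheapest edge leaving the tree is B–G (3); add G.
Step 2: cheapest edge leaving the tree is B–F (10); add F.
Step 3: cheapest edge leaving the tree is D–F (5); add D.
Step 4: cheapest edge leaving the tree is D–E (4); add E.
Step 5: cheapest edge leaving the tree is C–F (8); add C.
Vertex order: B, G, F, D, E, C. The 3rd vertex is F.

F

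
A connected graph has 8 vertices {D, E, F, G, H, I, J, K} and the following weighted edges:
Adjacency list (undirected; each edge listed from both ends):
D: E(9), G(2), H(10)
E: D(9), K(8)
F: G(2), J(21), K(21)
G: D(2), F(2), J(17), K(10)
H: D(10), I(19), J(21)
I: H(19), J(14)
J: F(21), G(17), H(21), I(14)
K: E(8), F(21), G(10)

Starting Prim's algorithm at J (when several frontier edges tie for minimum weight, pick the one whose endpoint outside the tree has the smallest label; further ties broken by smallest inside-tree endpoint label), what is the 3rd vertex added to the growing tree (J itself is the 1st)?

Prim's algorithm from J:
Step 1: cheapest edge leaving the tree is I—J (14); add I.
Step 2: cheapest edge leaving the tree is G—J (17); add G.
Step 3: cheapest edge leaving the tree is D—G (2); add D.
Step 4: cheapest edge leaving the tree is F—G (2); add F.
Step 5: cheapest edge leaving the tree is D—E (9); add E.
Step 6: cheapest edge leaving the tree is E—K (8); add K.
Step 7: cheapest edge leaving the tree is D—H (10); add H.
Vertex order: J, I, G, D, F, E, K, H. The 3rd vertex is G.

G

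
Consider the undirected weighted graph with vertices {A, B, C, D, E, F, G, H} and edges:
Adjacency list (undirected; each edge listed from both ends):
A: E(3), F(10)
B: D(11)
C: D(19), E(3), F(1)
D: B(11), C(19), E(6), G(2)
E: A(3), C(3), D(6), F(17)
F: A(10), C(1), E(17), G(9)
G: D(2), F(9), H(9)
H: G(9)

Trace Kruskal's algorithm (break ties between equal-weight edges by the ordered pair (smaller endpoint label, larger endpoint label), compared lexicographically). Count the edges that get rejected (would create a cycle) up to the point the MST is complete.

Kruskal: consider edges lightest-first.
C F (1): add — endpoints in different components.
D G (2): add — endpoints in different components.
A E (3): add — endpoints in different components.
C E (3): add — endpoints in different components.
D E (6): add — endpoints in different components.
F G (9): skip — F and G already connected.
G H (9): add — endpoints in different components.
A F (10): skip — A and F already connected.
B D (11): add — endpoints in different components.
Edges rejected before the tree was complete: 2.

2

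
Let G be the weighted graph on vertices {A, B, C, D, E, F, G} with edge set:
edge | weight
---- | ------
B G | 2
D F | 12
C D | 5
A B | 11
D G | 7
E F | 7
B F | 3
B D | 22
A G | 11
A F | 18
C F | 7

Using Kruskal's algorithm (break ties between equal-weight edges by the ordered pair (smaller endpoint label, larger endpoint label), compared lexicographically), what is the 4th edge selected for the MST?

C-F

Sort edges by weight, then run Kruskal:
B G (2): add — endpoints in different components.
B F (3): add — endpoints in different components.
C D (5): add — endpoints in different components.
C F (7): add — endpoints in different components.
D G (7): skip — D and G already connected.
E F (7): add — endpoints in different components.
A B (11): add — endpoints in different components.
The 4th edge added is C F.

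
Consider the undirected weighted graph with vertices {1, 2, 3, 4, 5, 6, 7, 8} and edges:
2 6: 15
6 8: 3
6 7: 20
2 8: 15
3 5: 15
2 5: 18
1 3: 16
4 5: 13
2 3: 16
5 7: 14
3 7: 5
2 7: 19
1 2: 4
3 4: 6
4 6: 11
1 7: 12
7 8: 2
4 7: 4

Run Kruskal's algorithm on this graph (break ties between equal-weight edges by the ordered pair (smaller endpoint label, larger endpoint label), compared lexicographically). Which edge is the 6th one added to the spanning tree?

Sort edges by weight, then run Kruskal:
7 8 (2): add — endpoints in different components.
6 8 (3): add — endpoints in different components.
1 2 (4): add — endpoints in different components.
4 7 (4): add — endpoints in different components.
3 7 (5): add — endpoints in different components.
3 4 (6): skip — 3 and 4 already connected.
4 6 (11): skip — 4 and 6 already connected.
1 7 (12): add — endpoints in different components.
4 5 (13): add — endpoints in different components.
The 6th edge added is 1 7.

1-7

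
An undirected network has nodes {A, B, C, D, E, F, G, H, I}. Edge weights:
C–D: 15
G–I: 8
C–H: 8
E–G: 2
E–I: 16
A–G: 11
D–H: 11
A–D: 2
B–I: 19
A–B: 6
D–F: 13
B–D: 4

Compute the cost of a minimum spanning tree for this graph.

59

Kruskal's algorithm — process edges by increasing weight (ties by edge label):
A–D (2): add — endpoints in different components.
E–G (2): add — endpoints in different components.
B–D (4): add — endpoints in different components.
A–B (6): skip — A and B already connected.
C–H (8): add — endpoints in different components.
G–I (8): add — endpoints in different components.
A–G (11): add — endpoints in different components.
D–H (11): add — endpoints in different components.
D–F (13): add — endpoints in different components.
MST edges: A–D, E–G, B–D, C–H, G–I, A–G, D–H, D–F; total weight 2+2+4+8+8+11+11+13 = 59.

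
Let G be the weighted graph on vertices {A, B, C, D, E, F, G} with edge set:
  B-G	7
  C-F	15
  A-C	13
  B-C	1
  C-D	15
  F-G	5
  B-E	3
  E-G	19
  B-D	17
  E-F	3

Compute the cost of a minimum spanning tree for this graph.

Grow the tree from D using Prim:
Step 1: cheapest edge leaving the tree is C-D (15); add C.
Step 2: cheapest edge leaving the tree is B-C (1); add B.
Step 3: cheapest edge leaving the tree is B-E (3); add E.
Step 4: cheapest edge leaving the tree is E-F (3); add F.
Step 5: cheapest edge leaving the tree is F-G (5); add G.
Step 6: cheapest edge leaving the tree is A-C (13); add A.
MST edges: C-D, B-C, B-E, E-F, F-G, A-C; total weight 15+1+3+3+5+13 = 40.

40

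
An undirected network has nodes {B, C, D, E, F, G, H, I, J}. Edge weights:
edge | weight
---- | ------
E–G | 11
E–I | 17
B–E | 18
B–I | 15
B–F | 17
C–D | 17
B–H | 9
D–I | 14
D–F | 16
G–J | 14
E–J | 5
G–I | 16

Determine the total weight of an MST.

103

Sort edges by weight, then run Kruskal:
E–J (5): add — endpoints in different components.
B–H (9): add — endpoints in different components.
E–G (11): add — endpoints in different components.
D–I (14): add — endpoints in different components.
G–J (14): skip — G and J already connected.
B–I (15): add — endpoints in different components.
D–F (16): add — endpoints in different components.
G–I (16): add — endpoints in different components.
B–F (17): skip — B and F already connected.
C–D (17): add — endpoints in different components.
MST edges: E–J, B–H, E–G, D–I, B–I, D–F, G–I, C–D; total weight 5+9+11+14+15+16+16+17 = 103.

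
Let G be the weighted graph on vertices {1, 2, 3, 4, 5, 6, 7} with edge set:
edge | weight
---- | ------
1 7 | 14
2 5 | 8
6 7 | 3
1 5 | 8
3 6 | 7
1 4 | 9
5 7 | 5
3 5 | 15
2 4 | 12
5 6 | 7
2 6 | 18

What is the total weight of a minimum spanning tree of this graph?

Sort edges by weight, then run Kruskal:
6 7 (3): add — endpoints in different components.
5 7 (5): add — endpoints in different components.
3 6 (7): add — endpoints in different components.
5 6 (7): skip — 5 and 6 already connected.
1 5 (8): add — endpoints in different components.
2 5 (8): add — endpoints in different components.
1 4 (9): add — endpoints in different components.
MST edges: 6 7, 5 7, 3 6, 1 5, 2 5, 1 4; total weight 3+5+7+8+8+9 = 40.

40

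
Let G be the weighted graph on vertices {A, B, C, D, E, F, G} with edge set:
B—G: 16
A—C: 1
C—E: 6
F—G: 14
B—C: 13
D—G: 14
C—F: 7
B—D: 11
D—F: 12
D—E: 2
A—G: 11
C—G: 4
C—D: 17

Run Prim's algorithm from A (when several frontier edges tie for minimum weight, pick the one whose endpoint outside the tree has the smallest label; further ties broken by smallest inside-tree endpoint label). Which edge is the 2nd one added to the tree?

C-G

Grow the tree from A using Prim:
Step 1: cheapest edge leaving the tree is A—C (1); add C.
Step 2: cheapest edge leaving the tree is C—G (4); add G.
Step 3: cheapest edge leaving the tree is C—E (6); add E.
Step 4: cheapest edge leaving the tree is D—E (2); add D.
Step 5: cheapest edge leaving the tree is C—F (7); add F.
Step 6: cheapest edge leaving the tree is B—D (11); add B.
The 2nd edge added is C—G.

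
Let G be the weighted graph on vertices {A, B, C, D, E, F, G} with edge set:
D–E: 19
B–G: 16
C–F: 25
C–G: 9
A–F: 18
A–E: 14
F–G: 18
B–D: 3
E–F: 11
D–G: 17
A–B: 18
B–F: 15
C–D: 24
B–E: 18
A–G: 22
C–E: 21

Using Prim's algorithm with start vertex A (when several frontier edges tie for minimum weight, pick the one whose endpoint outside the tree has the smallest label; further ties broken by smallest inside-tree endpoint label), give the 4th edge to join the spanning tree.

B-D

Prim's algorithm from A:
Step 1: cheapest edge leaving the tree is A–E (14); add E.
Step 2: cheapest edge leaving the tree is E–F (11); add F.
Step 3: cheapest edge leaving the tree is B–F (15); add B.
Step 4: cheapest edge leaving the tree is B–D (3); add D.
Step 5: cheapest edge leaving the tree is B–G (16); add G.
Step 6: cheapest edge leaving the tree is C–G (9); add C.
The 4th edge added is B–D.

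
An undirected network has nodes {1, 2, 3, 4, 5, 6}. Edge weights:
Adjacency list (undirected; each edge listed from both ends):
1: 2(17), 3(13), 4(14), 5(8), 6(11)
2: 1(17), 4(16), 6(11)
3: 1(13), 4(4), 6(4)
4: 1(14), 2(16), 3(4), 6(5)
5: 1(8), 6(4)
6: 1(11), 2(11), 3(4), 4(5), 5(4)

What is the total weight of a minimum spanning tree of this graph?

Prim's algorithm from 5:
Step 1: frontier [5-6 4, 1-5 8] → take 5-6 (4); add 6.
Step 2: frontier [1-5 8, 3-6 4, 4-6 5, 1-6 11, 2-6 11] → take 3-6 (4); add 3.
Step 3: frontier [3-4 4, 1-3 13, 1-5 8, 4-6 5, 1-6 11, 2-6 11] → take 3-4 (4); add 4.
Step 4: frontier [1-3 13, 1-4 14, 2-4 16, 1-5 8, 1-6 11, 2-6 11] → take 1-5 (8); add 1.
Step 5: frontier [1-2 17, 2-4 16, 2-6 11] → take 2-6 (11); add 2.
MST edges: 5-6, 3-6, 3-4, 1-5, 2-6; total weight 4+4+4+8+11 = 31.

31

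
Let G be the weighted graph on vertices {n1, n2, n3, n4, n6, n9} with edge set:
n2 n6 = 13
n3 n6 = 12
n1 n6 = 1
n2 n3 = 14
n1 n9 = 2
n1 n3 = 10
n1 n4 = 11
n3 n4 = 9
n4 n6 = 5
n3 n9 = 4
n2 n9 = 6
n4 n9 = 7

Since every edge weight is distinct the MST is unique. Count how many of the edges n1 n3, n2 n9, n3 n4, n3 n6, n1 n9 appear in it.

2

Sort edges by weight, then run Kruskal:
n1 n6 (1): add — endpoints in different components.
n1 n9 (2): add — endpoints in different components.
n3 n9 (4): add — endpoints in different components.
n4 n6 (5): add — endpoints in different components.
n2 n9 (6): add — endpoints in different components.
MST edge set: {n1 n6, n1 n9, n3 n9, n4 n6, n2 n9}.
Of the listed edges, {n2 n9, n1 n9} are in the MST → 2.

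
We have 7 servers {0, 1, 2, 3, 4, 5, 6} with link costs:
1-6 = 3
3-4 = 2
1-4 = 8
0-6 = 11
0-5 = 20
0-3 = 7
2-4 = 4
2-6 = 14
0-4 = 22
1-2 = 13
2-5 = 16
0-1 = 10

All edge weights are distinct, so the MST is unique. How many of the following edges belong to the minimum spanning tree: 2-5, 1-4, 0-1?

Kruskal: consider edges lightest-first.
3-4 (2): add. Components now {0} {1} {2} {3,4} {5} {6}
1-6 (3): add. Components now {0} {1,6} {2} {3,4} {5}
2-4 (4): add. Components now {0} {1,6} {2,3,4} {5}
0-3 (7): add. Components now {0,2,3,4} {1,6} {5}
1-4 (8): add. Components now {0,1,2,3,4,6} {5}
0-1 (10): skip — 0 and 1 already connected.
0-6 (11): skip — 0 and 6 already connected.
1-2 (13): skip — 1 and 2 already connected.
2-6 (14): skip — 2 and 6 already connected.
2-5 (16): add. Components now {0,1,2,3,4,5,6}
MST edge set: {3-4, 1-6, 2-4, 0-3, 1-4, 2-5}.
Of the listed edges, {2-5, 1-4} are in the MST → 2.

2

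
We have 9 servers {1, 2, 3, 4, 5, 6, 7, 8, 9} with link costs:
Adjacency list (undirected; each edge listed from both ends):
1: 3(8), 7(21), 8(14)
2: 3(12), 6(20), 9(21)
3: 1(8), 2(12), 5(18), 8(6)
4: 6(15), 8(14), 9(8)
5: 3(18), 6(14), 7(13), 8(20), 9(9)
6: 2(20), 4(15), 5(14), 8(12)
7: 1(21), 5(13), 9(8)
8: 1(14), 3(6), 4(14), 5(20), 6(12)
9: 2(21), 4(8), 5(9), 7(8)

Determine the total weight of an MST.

77

Kruskal's algorithm — process edges by increasing weight (ties by edge label):
3 8 (6): add — endpoints in different components.
1 3 (8): add — endpoints in different components.
4 9 (8): add — endpoints in different components.
7 9 (8): add — endpoints in different components.
5 9 (9): add — endpoints in different components.
2 3 (12): add — endpoints in different components.
6 8 (12): add — endpoints in different components.
5 7 (13): skip — 5 and 7 already connected.
1 8 (14): skip — 1 and 8 already connected.
4 8 (14): add — endpoints in different components.
MST edges: 3 8, 1 3, 4 9, 7 9, 5 9, 2 3, 6 8, 4 8; total weight 6+8+8+8+9+12+12+14 = 77.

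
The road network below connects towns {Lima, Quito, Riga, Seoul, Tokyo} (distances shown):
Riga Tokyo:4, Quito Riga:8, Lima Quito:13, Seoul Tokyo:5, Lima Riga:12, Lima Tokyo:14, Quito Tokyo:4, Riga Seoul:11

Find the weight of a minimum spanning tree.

Kruskal: consider edges lightest-first.
Quito Tokyo (4): add. Components now {Quito,Tokyo} {Lima} {Riga} {Seoul}
Riga Tokyo (4): add. Components now {Quito,Riga,Tokyo} {Lima} {Seoul}
Seoul Tokyo (5): add. Components now {Quito,Riga,Seoul,Tokyo} {Lima}
Quito Riga (8): skip — Quito and Riga already connected.
Riga Seoul (11): skip — Riga and Seoul already connected.
Lima Riga (12): add. Components now {Lima,Quito,Riga,Seoul,Tokyo}
MST edges: Quito Tokyo, Riga Tokyo, Seoul Tokyo, Lima Riga; total weight 4+4+5+12 = 25.

25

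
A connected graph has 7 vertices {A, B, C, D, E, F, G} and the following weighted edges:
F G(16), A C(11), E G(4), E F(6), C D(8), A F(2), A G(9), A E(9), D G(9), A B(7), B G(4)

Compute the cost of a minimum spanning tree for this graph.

33

Prim's algorithm from A:
Step 1: frontier [A F 2, A B 7, A E 9, A G 9, A C 11] → take A F (2); add F.
Step 2: frontier [A B 7, A E 9, A G 9, A C 11, E F 6, F G 16] → take E F (6); add E.
Step 3: frontier [A B 7, A G 9, A C 11, E G 4, F G 16] → take E G (4); add G.
Step 4: frontier [A B 7, A C 11, B G 4, D G 9] → take B G (4); add B.
Step 5: frontier [A C 11, D G 9] → take D G (9); add D.
Step 6: frontier [A C 11, C D 8] → take C D (8); add C.
MST edges: A F, E F, E G, B G, D G, C D; total weight 2+6+4+4+9+8 = 33.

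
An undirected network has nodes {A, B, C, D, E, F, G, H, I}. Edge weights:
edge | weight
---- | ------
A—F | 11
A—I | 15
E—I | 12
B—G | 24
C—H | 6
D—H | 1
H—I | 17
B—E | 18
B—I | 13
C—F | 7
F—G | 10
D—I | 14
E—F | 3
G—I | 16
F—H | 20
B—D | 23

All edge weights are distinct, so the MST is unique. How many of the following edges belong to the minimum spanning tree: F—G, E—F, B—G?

2

Kruskal: consider edges lightest-first.
D—H (1): add — endpoints in different components.
E—F (3): add — endpoints in different components.
C—H (6): add — endpoints in different components.
C—F (7): add — endpoints in different components.
F—G (10): add — endpoints in different components.
A—F (11): add — endpoints in different components.
E—I (12): add — endpoints in different components.
B—I (13): add — endpoints in different components.
MST edge set: {D—H, E—F, C—H, C—F, F—G, A—F, E—I, B—I}.
Of the listed edges, {F—G, E—F} are in the MST → 2.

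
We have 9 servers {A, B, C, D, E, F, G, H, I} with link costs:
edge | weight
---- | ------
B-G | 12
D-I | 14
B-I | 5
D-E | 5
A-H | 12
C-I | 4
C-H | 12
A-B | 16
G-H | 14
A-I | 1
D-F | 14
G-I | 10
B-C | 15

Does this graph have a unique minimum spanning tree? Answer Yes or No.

Kruskal: consider edges lightest-first.
A-I (1): add — endpoints in different components.
C-I (4): add — endpoints in different components.
B-I (5): add — endpoints in different components.
D-E (5): add — endpoints in different components.
G-I (10): add — endpoints in different components.
A-H (12): add — endpoints in different components.
B-G (12): skip — B and G already connected.
C-H (12): skip — C and H already connected.
D-F (14): add — endpoints in different components.
D-I (14): add — endpoints in different components.
Non-tree edge C-H has weight 12, equal to the heaviest edge on its tree cycle — swapping gives another MST of the same weight. Not unique.

No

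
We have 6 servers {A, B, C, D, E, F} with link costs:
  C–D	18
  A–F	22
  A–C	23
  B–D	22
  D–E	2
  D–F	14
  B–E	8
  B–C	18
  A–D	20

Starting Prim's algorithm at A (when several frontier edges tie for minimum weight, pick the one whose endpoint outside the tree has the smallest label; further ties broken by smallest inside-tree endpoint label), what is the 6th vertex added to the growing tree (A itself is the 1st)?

Grow the tree from A using Prim:
Step 1: frontier [A–D 20, A–F 22, A–C 23] → take A–D (20); add D.
Step 2: frontier [A–F 22, A–C 23, D–E 2, D–F 14, C–D 18, B–D 22] → take D–E (2); add E.
Step 3: frontier [A–F 22, A–C 23, D–F 14, C–D 18, B–D 22, B–E 8] → take B–E (8); add B.
Step 4: frontier [A–F 22, A–C 23, B–C 18, D–F 14, C–D 18] → take D–F (14); add F.
Step 5: frontier [A–C 23, B–C 18, C–D 18] → take B–C (18); add C.
Vertex order: A, D, E, B, F, C. The 6th vertex is C.

C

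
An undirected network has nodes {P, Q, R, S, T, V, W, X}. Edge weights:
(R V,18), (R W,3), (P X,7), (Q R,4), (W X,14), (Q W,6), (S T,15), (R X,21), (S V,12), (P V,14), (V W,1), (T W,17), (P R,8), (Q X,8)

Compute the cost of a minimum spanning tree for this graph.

Kruskal's algorithm — process edges by increasing weight (ties by edge label):
V W (1): add — endpoints in different components.
R W (3): add — endpoints in different components.
Q R (4): add — endpoints in different components.
Q W (6): skip — W and Q already connected.
P X (7): add — endpoints in different components.
P R (8): add — endpoints in different components.
Q X (8): skip — Q and X already connected.
S V (12): add — endpoints in different components.
P V (14): skip — V and P already connected.
W X (14): skip — W and X already connected.
S T (15): add — endpoints in different components.
MST edges: V W, R W, Q R, P X, P R, S V, S T; total weight 1+3+4+7+8+12+15 = 50.

50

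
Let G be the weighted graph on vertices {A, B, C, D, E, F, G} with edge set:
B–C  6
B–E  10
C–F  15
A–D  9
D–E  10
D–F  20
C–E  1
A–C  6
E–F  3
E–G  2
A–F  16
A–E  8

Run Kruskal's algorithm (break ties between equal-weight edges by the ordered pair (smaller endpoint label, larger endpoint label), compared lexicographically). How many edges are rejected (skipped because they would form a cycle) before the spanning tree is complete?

1

Sort edges by weight, then run Kruskal:
C–E (1): add — endpoints in different components.
E–G (2): add — endpoints in different components.
E–F (3): add — endpoints in different components.
A–C (6): add — endpoints in different components.
B–C (6): add — endpoints in different components.
A–E (8): skip — A and E already connected.
A–D (9): add — endpoints in different components.
Edges rejected before the tree was complete: 1.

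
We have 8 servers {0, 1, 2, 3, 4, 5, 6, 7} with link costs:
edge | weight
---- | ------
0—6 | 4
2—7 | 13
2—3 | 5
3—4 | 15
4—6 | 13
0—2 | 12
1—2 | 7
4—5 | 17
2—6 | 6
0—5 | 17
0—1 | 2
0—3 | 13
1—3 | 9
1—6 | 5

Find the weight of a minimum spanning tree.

Prim, starting at 5.
Step 1: frontier [0—5 17, 4—5 17] → take 0—5 (17); add 0.
Step 2: frontier [0—1 2, 0—6 4, 0—2 12, 0—3 13, 4—5 17] → take 0—1 (2); add 1.
Step 3: frontier [0—6 4, 0—2 12, 0—3 13, 1—6 5, 1—2 7, 1—3 9, 4—5 17] → take 0—6 (4); add 6.
Step 4: frontier [0—2 12, 0—3 13, 1—2 7, 1—3 9, 4—5 17, 2—6 6, 4—6 13] → take 2—6 (6); add 2.
Step 5: frontier [0—3 13, 1—3 9, 2—3 5, 2—7 13, 4—5 17, 4—6 13] → take 2—3 (5); add 3.
Step 6: frontier [2—7 13, 3—4 15, 4—5 17, 4—6 13] → take 4—6 (13); add 4.
Step 7: frontier [2—7 13] → take 2—7 (13); add 7.
MST edges: 0—5, 0—1, 0—6, 2—6, 2—3, 4—6, 2—7; total weight 17+2+4+6+5+13+13 = 60.

60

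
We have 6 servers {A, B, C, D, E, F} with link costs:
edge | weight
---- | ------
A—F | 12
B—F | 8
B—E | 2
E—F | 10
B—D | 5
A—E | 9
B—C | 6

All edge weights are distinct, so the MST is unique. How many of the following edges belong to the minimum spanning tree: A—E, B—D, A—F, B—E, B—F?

Sort edges by weight, then run Kruskal:
B—E (2): add. Components now {A} {B,E} {C} {D} {F}
B—D (5): add. Components now {A} {B,D,E} {C} {F}
B—C (6): add. Components now {A} {B,C,D,E} {F}
B—F (8): add. Components now {A} {B,C,D,E,F}
A—E (9): add. Components now {A,B,C,D,E,F}
MST edge set: {B—E, B—D, B—C, B—F, A—E}.
Of the listed edges, {A—E, B—D, B—E, B—F} are in the MST → 4.

4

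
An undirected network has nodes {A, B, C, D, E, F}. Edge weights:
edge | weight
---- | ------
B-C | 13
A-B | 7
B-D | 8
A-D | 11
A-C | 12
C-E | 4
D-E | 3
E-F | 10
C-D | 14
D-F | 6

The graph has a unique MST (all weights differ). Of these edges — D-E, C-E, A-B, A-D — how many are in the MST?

Kruskal: consider edges lightest-first.
D-E (3): add. Components now {A} {B} {C} {D,E} {F}
C-E (4): add. Components now {A} {B} {C,D,E} {F}
D-F (6): add. Components now {A} {B} {C,D,E,F}
A-B (7): add. Components now {A,B} {C,D,E,F}
B-D (8): add. Components now {A,B,C,D,E,F}
MST edge set: {D-E, C-E, D-F, A-B, B-D}.
Of the listed edges, {D-E, C-E, A-B} are in the MST → 3.

3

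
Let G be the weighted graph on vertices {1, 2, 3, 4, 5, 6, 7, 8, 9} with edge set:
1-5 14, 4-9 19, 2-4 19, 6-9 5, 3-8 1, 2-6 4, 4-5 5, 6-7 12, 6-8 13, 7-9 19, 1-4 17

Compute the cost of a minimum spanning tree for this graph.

Grow the tree from 5 using Prim:
Step 1: cheapest edge leaving the tree is 4-5 (5); add 4.
Step 2: cheapest edge leaving the tree is 1-5 (14); add 1.
Step 3: cheapest edge leaving the tree is 2-4 (19); add 2.
Step 4: cheapest edge leaving the tree is 2-6 (4); add 6.
Step 5: cheapest edge leaving the tree is 6-9 (5); add 9.
Step 6: cheapest edge leaving the tree is 6-7 (12); add 7.
Step 7: cheapest edge leaving the tree is 6-8 (13); add 8.
Step 8: cheapest edge leaving the tree is 3-8 (1); add 3.
MST edges: 4-5, 1-5, 2-4, 2-6, 6-9, 6-7, 6-8, 3-8; total weight 5+14+19+4+5+12+13+1 = 73.

73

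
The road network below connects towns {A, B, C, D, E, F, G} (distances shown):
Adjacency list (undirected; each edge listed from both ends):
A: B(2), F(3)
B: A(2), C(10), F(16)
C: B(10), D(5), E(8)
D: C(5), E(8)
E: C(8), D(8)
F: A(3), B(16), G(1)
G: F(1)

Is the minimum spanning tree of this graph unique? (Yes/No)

Kruskal's algorithm — process edges by increasing weight (ties by edge label):
F G (1): add. Components now {A} {B} {C} {D} {E} {F,G}
A B (2): add. Components now {A,B} {C} {D} {E} {F,G}
A F (3): add. Components now {A,B,F,G} {C} {D} {E}
C D (5): add. Components now {A,B,F,G} {C,D} {E}
C E (8): add. Components now {A,B,F,G} {C,D,E}
D E (8): skip — D and E already connected.
B C (10): add. Components now {A,B,C,D,E,F,G}
Non-tree edge D E has weight 8, equal to the heaviest edge on its tree cycle — swapping gives another MST of the same weight. Not unique.

No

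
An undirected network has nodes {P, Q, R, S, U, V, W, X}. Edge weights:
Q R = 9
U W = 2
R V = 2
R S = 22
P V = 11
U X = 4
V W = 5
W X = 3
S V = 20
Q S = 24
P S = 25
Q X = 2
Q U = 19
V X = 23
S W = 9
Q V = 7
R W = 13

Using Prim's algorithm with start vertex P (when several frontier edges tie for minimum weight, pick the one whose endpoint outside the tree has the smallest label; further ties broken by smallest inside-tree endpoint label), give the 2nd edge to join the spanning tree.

R-V

Grow the tree from P using Prim:
Step 1: cheapest edge leaving the tree is P V (11); add V.
Step 2: cheapest edge leaving the tree is R V (2); add R.
Step 3: cheapest edge leaving the tree is V W (5); add W.
Step 4: cheapest edge leaving the tree is U W (2); add U.
Step 5: cheapest edge leaving the tree is W X (3); add X.
Step 6: cheapest edge leaving the tree is Q X (2); add Q.
Step 7: cheapest edge leaving the tree is S W (9); add S.
The 2nd edge added is R V.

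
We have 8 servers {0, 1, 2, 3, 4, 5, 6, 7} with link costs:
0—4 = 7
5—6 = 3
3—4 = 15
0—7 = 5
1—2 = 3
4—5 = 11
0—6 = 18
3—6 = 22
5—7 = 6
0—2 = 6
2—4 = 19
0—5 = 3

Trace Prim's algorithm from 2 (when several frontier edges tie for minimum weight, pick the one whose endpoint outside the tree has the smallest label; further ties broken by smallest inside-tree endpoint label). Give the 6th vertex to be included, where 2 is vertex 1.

7

Prim's algorithm from 2:
Step 1: frontier [1—2 3, 0—2 6, 2—4 19] → take 1—2 (3); add 1.
Step 2: frontier [0—2 6, 2—4 19] → take 0—2 (6); add 0.
Step 3: frontier [0—5 3, 0—7 5, 0—4 7, 0—6 18, 2—4 19] → take 0—5 (3); add 5.
Step 4: frontier [0—7 5, 0—4 7, 0—6 18, 2—4 19, 5—6 3, 5—7 6, 4—5 11] → take 5—6 (3); add 6.
Step 5: frontier [0—7 5, 0—4 7, 2—4 19, 5—7 6, 4—5 11, 3—6 22] → take 0—7 (5); add 7.
Step 6: frontier [0—4 7, 2—4 19, 4—5 11, 3—6 22] → take 0—4 (7); add 4.
Step 7: frontier [3—4 15, 3—6 22] → take 3—4 (15); add 3.
Vertex order: 2, 1, 0, 5, 6, 7, 4, 3. The 6th vertex is 7.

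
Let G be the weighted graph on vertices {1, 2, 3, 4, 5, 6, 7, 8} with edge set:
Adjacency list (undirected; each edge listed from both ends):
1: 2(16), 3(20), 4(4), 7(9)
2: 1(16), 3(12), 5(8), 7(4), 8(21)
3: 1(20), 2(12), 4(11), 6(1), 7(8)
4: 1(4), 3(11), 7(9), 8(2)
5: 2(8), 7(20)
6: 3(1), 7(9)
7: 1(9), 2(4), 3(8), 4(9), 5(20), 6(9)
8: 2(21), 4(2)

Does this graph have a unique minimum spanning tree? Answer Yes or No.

Sort edges by weight, then run Kruskal:
3 6 (1): add — endpoints in different components.
4 8 (2): add — endpoints in different components.
1 4 (4): add — endpoints in different components.
2 7 (4): add — endpoints in different components.
2 5 (8): add — endpoints in different components.
3 7 (8): add — endpoints in different components.
1 7 (9): add — endpoints in different components.
Non-tree edge 4 7 has weight 9, equal to the heaviest edge on its tree cycle — swapping gives another MST of the same weight. Not unique.

No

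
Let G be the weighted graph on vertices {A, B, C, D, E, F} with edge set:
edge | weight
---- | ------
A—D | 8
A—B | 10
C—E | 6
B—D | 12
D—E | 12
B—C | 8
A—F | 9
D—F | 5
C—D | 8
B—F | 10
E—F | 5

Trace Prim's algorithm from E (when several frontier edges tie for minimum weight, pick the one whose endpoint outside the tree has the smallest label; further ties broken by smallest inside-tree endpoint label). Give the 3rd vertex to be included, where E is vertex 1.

D

Prim, starting at E.
Step 1: frontier [E—F 5, C—E 6, D—E 12] → take E—F (5); add F.
Step 2: frontier [C—E 6, D—E 12, D—F 5, A—F 9, B—F 10] → take D—F (5); add D.
Step 3: frontier [A—D 8, C—D 8, B—D 12, C—E 6, A—F 9, B—F 10] → take C—E (6); add C.
Step 4: frontier [B—C 8, A—D 8, B—D 12, A—F 9, B—F 10] → take A—D (8); add A.
Step 5: frontier [A—B 10, B—C 8, B—D 12, B—F 10] → take B—C (8); add B.
Vertex order: E, F, D, C, A, B. The 3rd vertex is D.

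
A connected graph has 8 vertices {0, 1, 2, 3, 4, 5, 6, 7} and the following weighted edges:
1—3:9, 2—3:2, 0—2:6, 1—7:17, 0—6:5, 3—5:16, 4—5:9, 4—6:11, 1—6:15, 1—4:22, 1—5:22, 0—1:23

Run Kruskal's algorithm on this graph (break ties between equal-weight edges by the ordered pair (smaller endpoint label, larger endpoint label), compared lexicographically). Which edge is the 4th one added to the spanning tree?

1-3

Kruskal's algorithm — process edges by increasing weight (ties by edge label):
2—3 (2): add — endpoints in different components.
0—6 (5): add — endpoints in different components.
0—2 (6): add — endpoints in different components.
1—3 (9): add — endpoints in different components.
4—5 (9): add — endpoints in different components.
4—6 (11): add — endpoints in different components.
1—6 (15): skip — 1 and 6 already connected.
3—5 (16): skip — 3 and 5 already connected.
1—7 (17): add — endpoints in different components.
The 4th edge added is 1—3.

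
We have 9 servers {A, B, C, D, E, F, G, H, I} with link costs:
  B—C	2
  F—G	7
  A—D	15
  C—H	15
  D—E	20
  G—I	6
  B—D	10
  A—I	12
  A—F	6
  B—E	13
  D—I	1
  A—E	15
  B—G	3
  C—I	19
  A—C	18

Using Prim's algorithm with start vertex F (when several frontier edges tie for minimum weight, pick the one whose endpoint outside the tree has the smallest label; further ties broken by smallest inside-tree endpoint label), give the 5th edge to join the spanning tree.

Prim, starting at F.
Step 1: cheapest edge leaving the tree is A—F (6); add A.
Step 2: cheapest edge leaving the tree is F—G (7); add G.
Step 3: cheapest edge leaving the tree is B—G (3); add B.
Step 4: cheapest edge leaving the tree is B—C (2); add C.
Step 5: cheapest edge leaving the tree is G—I (6); add I.
Step 6: cheapest edge leaving the tree is D—I (1); add D.
Step 7: cheapest edge leaving the tree is B—E (13); add E.
Step 8: cheapest edge leaving the tree is C—H (15); add H.
The 5th edge added is G—I.

G-I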